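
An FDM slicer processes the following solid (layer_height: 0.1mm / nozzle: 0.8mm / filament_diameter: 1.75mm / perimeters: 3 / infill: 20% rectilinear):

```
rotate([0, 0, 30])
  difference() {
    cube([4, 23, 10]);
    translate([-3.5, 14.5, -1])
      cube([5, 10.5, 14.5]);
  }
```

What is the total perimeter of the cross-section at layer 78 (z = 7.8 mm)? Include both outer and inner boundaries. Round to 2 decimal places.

54.00 mm

At z = 7.8 mm: the cube is present — its section is the full 4×23 rectangle (perimeter 54.00 mm); the 5×10.5 cube at (-3.5, 14.5) contributes its full rectangle (perimeter 31.00 mm); After the difference (first − rest): starting from the 4×23 cube, the 5×10.5 cube at (-3.5, 14.5) partially overlaps it — only the 12.75 mm² overlap (of its 52.50 mm²) is removed, clipping the outline — boundary = 54.00 mm; (whole slice rotated 30° about Z — lengths, areas and connectivity unchanged). Overall, the cross-section is a single solid region. Total boundary length (outer) = 54.00 mm.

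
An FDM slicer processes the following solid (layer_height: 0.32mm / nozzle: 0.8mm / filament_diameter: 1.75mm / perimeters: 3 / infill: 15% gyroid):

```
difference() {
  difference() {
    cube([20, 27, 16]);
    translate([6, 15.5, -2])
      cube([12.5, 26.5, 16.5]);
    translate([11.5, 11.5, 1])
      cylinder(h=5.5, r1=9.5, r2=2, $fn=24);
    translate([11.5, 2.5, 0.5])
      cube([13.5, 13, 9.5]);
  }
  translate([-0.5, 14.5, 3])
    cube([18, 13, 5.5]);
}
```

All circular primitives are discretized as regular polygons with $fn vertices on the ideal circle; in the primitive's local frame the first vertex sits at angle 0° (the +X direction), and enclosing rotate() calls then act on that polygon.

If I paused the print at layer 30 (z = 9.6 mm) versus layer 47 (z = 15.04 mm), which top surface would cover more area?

Layer 30 (z = 9.6): the cube is present — its section is the full 20×27 rectangle (area 540.00 mm²); the cube at (6, 15.5) is present — its section is the full 12.5×26.5 rectangle (area 331.25 mm²); the cone at (11.5, 11.5) is not intersected at this z (z outside [1, 6.5]); the cube at (11.5, 2.5) (footprint 13.5×13) is included at this height (area 175.50 mm²); After the difference (first − rest): starting from the 20×27 cube (540.00 mm²), the 12.5×26.5 cube at (6, 15.5) partially overlaps it — only the 143.75 mm² overlap (of its 331.25 mm²) is removed, clipping the outline; the 13.5×13 cube at (11.5, 2.5) partially overlaps it — only the 110.50 mm² overlap (of its 175.50 mm²) is removed, clipping the outline — area = 285.75 mm²; the cube at (-0.5, 14.5) does not reach this height (z outside [3, 8.5]); Subtracting the remaining from the first: none of the subtracted shapes is present at this height, so that combined region is unchanged — area = 285.75 mm². So its area = 285.75 mm². Layer 47 (z = 15.04): the cube is present — its section is the full 20×27 rectangle (area 540.00 mm²); the cube at (6, 15.5) is not intersected at this z (z outside [-2, 14.5]); the cone at (11.5, 11.5) is not intersected at this z (z outside [1, 6.5]); the cube at (11.5, 2.5) is not intersected at this z (z outside [0.5, 10]); Subtracting the remaining from the first: none of the subtracted shapes is present at this height, so the 20×27 cube is unchanged — area = 540.00 mm²; the cube at (-0.5, 14.5) is not intersected at this z (z outside [3, 8.5]); Subtracting the remaining from the first: none of the subtracted shapes is present at this height, so that combined region is unchanged — area = 540.00 mm². So its area = 540.00 mm². Layer 47 is larger (540.00 vs 285.75 mm²).

layer 47 (z = 15.04 mm)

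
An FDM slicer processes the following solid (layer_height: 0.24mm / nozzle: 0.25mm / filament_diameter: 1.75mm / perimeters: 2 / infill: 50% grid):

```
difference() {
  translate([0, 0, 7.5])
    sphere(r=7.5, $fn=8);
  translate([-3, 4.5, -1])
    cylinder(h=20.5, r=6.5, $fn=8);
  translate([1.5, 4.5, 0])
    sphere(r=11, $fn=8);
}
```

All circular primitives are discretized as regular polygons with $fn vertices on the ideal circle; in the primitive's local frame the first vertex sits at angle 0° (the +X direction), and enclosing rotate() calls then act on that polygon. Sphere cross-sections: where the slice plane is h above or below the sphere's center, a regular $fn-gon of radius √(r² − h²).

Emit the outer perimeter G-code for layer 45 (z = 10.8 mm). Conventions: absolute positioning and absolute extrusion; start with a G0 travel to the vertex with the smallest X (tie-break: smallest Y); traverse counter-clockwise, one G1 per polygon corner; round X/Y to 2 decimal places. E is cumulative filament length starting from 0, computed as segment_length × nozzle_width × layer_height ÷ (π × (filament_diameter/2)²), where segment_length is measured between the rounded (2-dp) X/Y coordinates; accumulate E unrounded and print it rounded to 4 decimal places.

G0 X-6.51 Y-0.55 Z10.80
G1 X-4.76 Y-4.76 E0.1137
G1 X0.00 Y-6.73 E0.2422
G1 X4.76 Y-4.76 E0.3707
G1 X6.73 Y0.00 E0.4992
G1 X4.76 Y4.76 E0.6278
G1 X3.21 Y5.40 E0.6696
G1 X3.59 Y4.50 E0.6940
G1 X2.98 Y3.02 E0.7339
G1 X2.87 Y2.98 E0.7368
G1 X1.60 Y-0.10 E0.8199
G1 X-3.00 Y-2.00 E0.9441
G1 X-6.51 Y-0.55 E1.0388

At z = 10.8 mm: the sphere: section is a regular 8-gon, circumradius = √(r²−h²) = √(7.5²−3.3²) = 6.735; the r=6.5 cylinder at (-3, 4.5) contributes a regular 8-gon of circumradius 6.5; the r=11 sphere at (1.5, 4.5) slices to a regular 8-gon of circumradius 2.088 (√(r²−h²) with h=10.8 from center); After the difference (first − rest): starting from the r=7.5 sphere, the r=6.5 cylinder at (-3, 4.5) partially overlaps it — only the 58.11 mm² overlap (of its 119.50 mm²) is removed, clipping the outline; the r=11 sphere at (1.5, 4.5) partially overlaps it — only the 0.21 mm² overlap (of its 12.33 mm²) is removed, clipping the outline — 1 connected region. The outline is a single polygon with 12 vertices. Extrusion per mm of travel: 0.25 × 0.24 / (π × 0.875²) = 0.024945. Accumulating E over each segment gives final E = 1.0388.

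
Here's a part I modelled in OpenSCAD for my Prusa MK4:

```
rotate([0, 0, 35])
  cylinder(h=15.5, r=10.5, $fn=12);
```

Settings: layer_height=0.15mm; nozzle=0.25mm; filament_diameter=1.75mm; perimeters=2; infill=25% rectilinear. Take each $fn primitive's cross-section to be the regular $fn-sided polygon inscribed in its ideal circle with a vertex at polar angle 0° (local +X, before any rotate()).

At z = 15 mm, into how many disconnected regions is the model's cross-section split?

At z = 15 mm: the r=10.5 cylinder gives a regular 12-gon of circumradius 10.5 (constant along its height); (rotated 35° about Z; rotation is an isometry so areas/perimeters/island counts are preserved). The result has 1 disconnected region.

1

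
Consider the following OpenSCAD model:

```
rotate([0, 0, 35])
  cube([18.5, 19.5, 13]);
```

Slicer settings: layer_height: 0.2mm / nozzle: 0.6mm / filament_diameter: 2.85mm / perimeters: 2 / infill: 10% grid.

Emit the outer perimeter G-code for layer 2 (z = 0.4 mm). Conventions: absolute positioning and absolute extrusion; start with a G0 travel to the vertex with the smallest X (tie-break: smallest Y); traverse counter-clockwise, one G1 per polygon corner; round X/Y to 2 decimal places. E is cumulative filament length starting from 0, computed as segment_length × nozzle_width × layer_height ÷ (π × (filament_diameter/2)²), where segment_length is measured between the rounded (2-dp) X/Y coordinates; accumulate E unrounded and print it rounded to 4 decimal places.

G0 X-11.18 Y15.97 Z0.40
G1 X0.00 Y0.00 E0.3667
G1 X15.15 Y10.61 E0.7146
G1 X3.97 Y26.58 E1.0813
G1 X-11.18 Y15.97 E1.4292

At z = 0.4 mm: the cube (footprint 18.5×19.5) is included at this height; (whole slice rotated 35° about Z — lengths, areas and connectivity unchanged). The outline is a single polygon with 4 vertices. Extrusion per mm of travel: 0.6 × 0.2 / (π × 1.425²) = 0.018811. Accumulating E over each segment gives final E = 1.4292.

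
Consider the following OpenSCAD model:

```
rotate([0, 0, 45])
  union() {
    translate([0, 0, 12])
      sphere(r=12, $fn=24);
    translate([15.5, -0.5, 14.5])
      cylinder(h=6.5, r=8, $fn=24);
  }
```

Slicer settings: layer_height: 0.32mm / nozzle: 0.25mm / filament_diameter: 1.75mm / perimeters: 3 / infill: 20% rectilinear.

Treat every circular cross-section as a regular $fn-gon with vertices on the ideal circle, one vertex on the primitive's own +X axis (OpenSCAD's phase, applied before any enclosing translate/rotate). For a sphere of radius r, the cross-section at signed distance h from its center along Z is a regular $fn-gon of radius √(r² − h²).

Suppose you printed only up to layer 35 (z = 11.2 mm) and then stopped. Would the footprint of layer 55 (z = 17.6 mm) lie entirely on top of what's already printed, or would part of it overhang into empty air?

part overhangs

Compare the two slices. At z = 11.2: the sphere: section is a regular 24-gon, circumradius = √(r²−h²) = √(12²−0.8²) = 11.973 (area = (24/2)·11.973²·sin(360°/24) = 445.25 mm²); the cylinder at (15.5, -0.5) is absent (z outside [14.5, 21]); Combining (union): only the r=12 sphere is present, so the union is just that shape — area = 445.25 mm²; (whole slice rotated 45° about Z — lengths, areas and connectivity unchanged). At z = 17.6: the sphere: section is a regular 24-gon, circumradius = √(r²−h²) = √(12²−5.6²) = 10.613 (area = (24/2)·10.613²·sin(360°/24) = 349.84 mm²); the cylinder at (15.5, -0.5): section is a regular 24-gon, circumradius r=8 (area = (24/2)·8.000²·sin(360°/24) = 198.77 mm²); Taking the union: the regions partially overlap — summed areas 548.61 mm² minus the doubly-counted overlap 20.27 mm² gives 528.34 mm² — area = 528.34 mm²; (rotated 45° about Z; rotation is an isometry so areas/perimeters/island counts are preserved). Checking containment: at z = 17.6 the cross-section extends beyond the z = 11.2 cross-section by about 162.89 mm².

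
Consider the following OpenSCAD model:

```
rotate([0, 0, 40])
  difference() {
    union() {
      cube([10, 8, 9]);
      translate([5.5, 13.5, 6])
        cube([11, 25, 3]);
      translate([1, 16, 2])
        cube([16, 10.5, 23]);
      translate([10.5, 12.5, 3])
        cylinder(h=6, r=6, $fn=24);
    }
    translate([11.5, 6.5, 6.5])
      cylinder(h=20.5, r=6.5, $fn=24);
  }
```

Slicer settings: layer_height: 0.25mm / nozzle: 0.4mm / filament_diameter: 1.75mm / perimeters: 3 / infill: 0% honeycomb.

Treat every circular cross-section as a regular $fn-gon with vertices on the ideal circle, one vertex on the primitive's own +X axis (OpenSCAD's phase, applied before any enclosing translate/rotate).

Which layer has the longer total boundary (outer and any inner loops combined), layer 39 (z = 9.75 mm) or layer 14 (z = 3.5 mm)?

Layer 39 (z = 9.75): the cube is absent (z outside [0, 9]); the cube at (5.5, 13.5) is not intersected at this z (z outside [6, 9]); the cube at (1, 16) is present — its section is the full 16×10.5 rectangle (perimeter 53.00 mm); the cylinder at (10.5, 12.5) is not intersected at this z (z outside [3, 9]); Combining (union): only the 16×10.5 cube at (1, 16) is present, so the union is just that shape — boundary = 53.00 mm; the r=6.5 cylinder at (11.5, 6.5) contributes a regular 24-gon of circumradius 6.5 (perimeter = 2·24·6.500·sin(180°/24) = 40.72 mm); Taking the first minus the rest: starting from the result so far, the r=6.5 cylinder at (11.5, 6.5) misses the remaining region (no effect) — boundary = 53.00 mm; (whole slice rotated 40° about Z — lengths, areas and connectivity unchanged). So its perimeter = 53.00 mm. Layer 14 (z = 3.5): the cube (footprint 10×8) is included at this height (perimeter 36.00 mm); the cube at (5.5, 13.5) does not reach this height (z outside [6, 9]); the cube at (1, 16) (footprint 16×10.5) is included at this height (perimeter 53.00 mm); the r=6 cylinder at (10.5, 12.5) contributes a regular 24-gon of circumradius 6 (perimeter = 2·24·6.000·sin(180°/24) = 37.59 mm); Combining (union): the regions partially overlap (shared area 19.87 mm²), so the edge portions inside another operand are dropped and the merged outline is re-measured after clipping — boundary = 97.08 mm; the cylinder at (11.5, 6.5) does not reach this height (z outside [6.5, 27]); After the difference (first − rest): none of the subtracted shapes is present at this height, so that combined region is unchanged — boundary = 97.08 mm; (whole slice rotated 40° about Z — lengths, areas and connectivity unchanged). So its perimeter = 97.08 mm. Layer 14 is larger (97.08 vs 53.00 mm).

layer 14 (z = 3.5 mm)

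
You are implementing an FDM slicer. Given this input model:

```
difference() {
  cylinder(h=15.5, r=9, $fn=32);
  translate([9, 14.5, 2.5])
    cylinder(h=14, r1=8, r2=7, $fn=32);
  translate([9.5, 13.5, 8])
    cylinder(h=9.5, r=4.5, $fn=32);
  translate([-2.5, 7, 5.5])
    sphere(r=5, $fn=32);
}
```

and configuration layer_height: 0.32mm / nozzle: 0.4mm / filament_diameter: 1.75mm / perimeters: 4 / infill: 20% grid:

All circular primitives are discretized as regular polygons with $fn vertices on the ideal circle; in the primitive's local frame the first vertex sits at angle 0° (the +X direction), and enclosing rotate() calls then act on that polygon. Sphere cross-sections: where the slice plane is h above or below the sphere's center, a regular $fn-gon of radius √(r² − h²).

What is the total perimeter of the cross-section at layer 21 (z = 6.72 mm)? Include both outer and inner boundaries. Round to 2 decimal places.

At z = 6.72 mm: the cylinder: section is a regular 32-gon, circumradius r=9 (perimeter = 2·32·9.000·sin(180°/32) = 56.46 mm); the cone at (9, 14.5): at t=0.301 of its height the radius interpolates to r₁+(r₂−r₁)t = 7.699, giving a regular 32-gon of that circumradius (perimeter = 2·32·7.699·sin(180°/32) = 48.29 mm); the cylinder at (9.5, 13.5) is not intersected at this z (z outside [8, 17.5]); the r=5 sphere at (-2.5, 7) contributes a regular 32-gon of circumradius √(5²−1.22²) = 4.849 (perimeter = 2·32·4.849·sin(180°/32) = 30.42 mm); After the difference (first − rest): starting from the r=9 cylinder, the cone at (9, 14.5) misses the remaining region (no effect); the r=5 sphere at (-2.5, 7) partially overlaps it — only the 47.16 mm² overlap (of its 73.39 mm²) is removed, clipping the outline — boundary = 61.69 mm. Overall, the cross-section is a single solid region. Total boundary length (outer) = 61.69 mm.

61.69 mm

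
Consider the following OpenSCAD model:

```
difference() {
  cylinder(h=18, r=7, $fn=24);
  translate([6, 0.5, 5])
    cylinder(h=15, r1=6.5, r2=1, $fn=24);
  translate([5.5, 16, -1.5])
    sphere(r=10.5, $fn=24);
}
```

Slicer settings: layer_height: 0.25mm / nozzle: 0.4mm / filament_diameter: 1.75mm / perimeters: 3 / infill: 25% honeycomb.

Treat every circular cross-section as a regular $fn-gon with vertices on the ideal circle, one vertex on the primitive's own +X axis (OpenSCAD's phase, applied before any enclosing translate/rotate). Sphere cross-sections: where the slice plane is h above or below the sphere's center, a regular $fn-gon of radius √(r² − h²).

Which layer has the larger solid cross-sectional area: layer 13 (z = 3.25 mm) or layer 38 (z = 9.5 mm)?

Layer 13 (z = 3.25): the cylinder: section is a regular 24-gon, circumradius r=7 (area = (24/2)·7.000²·sin(360°/24) = 152.19 mm²); the cone at (6, 0.5) does not reach this height (z outside [5, 20]); the r=10.5 sphere at (5.5, 16) contributes a regular 24-gon of circumradius √(10.5²−4.75²) = 9.364 (area = (24/2)·9.364²·sin(360°/24) = 272.34 mm²); Taking the first minus the rest: starting from the r=7 cylinder (152.19 mm²), the r=10.5 sphere at (5.5, 16) misses the remaining region (no effect) — area = 152.19 mm². So its area = 152.19 mm². Layer 38 (z = 9.5): the r=7 cylinder contributes a regular 24-gon of circumradius 7 (area = (24/2)·7.000²·sin(360°/24) = 152.19 mm²); the cone at (6, 0.5) contributes a regular 24-gon of circumradius 4.850 (interpolated between r1=6.5 and r2=1 at t=0.300) (area = (24/2)·4.850²·sin(360°/24) = 73.06 mm²); the sphere at (5.5, 16) is absent (|z−center|=11.000 > r=10.5); Taking the first minus the rest: starting from the r=7 cylinder (152.19 mm²), the cone at (6, 0.5) partially overlaps it — only the 39.81 mm² overlap (of its 73.06 mm²) is removed, clipping the outline — area = 112.38 mm². So its area = 112.38 mm². Layer 13 is larger (152.19 vs 112.38 mm²).

layer 13 (z = 3.25 mm)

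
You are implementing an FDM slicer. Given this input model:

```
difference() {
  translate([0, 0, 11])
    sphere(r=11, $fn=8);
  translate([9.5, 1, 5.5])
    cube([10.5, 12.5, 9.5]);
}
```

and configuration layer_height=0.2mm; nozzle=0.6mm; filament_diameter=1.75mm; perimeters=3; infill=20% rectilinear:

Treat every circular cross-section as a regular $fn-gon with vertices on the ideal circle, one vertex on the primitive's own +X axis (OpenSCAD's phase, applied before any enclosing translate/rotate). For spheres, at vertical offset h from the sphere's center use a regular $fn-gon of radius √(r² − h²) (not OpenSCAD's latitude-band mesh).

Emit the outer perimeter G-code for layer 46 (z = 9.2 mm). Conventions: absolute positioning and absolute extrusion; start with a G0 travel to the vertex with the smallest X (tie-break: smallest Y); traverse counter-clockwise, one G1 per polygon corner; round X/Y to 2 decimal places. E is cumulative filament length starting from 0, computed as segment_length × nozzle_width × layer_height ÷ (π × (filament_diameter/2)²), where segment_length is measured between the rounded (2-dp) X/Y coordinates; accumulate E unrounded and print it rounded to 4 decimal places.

At z = 9.2 mm: the r=11 sphere contributes a regular 8-gon of circumradius √(11²−1.8²) = 10.852; the cube at (9.5, 1) (footprint 10.5×12.5) is included at this height; Subtracting the remaining from the first: starting from the r=11 sphere, the 10.5×12.5 cube at (9.5, 1) partially overlaps it — only the 1.06 mm² overlap (of its 131.25 mm²) is removed, clipping the outline — 1 connected region. The outline is a single polygon with 11 vertices. Extrusion per mm of travel: 0.6 × 0.2 / (π × 0.875²) = 0.049890. Accumulating E over each segment gives final E = 3.3515.

G0 X-10.85 Y0.00 Z9.20
G1 X-7.67 Y-7.67 E0.4142
G1 X0.00 Y-10.85 E0.8285
G1 X7.67 Y-7.67 E1.2427
G1 X10.85 Y0.00 E1.6570
G1 X10.44 Y1.00 E1.7109
G1 X9.50 Y1.00 E1.7578
G1 X9.50 Y3.26 E1.8705
G1 X7.67 Y7.67 E2.1087
G1 X0.00 Y10.85 E2.5230
G1 X-7.67 Y7.67 E2.9372
G1 X-10.85 Y0.00 E3.3515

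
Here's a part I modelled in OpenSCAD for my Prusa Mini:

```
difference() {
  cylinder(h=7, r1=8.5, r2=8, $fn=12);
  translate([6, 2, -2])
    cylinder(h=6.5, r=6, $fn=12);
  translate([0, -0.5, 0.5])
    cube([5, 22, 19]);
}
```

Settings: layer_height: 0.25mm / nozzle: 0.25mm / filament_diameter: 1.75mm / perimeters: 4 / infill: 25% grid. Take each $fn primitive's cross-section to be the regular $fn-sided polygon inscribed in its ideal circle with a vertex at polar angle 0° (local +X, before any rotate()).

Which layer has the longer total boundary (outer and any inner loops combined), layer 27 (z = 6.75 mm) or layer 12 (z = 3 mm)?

layer 27 (z = 6.75 mm)

Layer 27 (z = 6.75): the cone contributes a regular 12-gon of circumradius 8.018 (interpolated between r1=8.5 and r2=8 at t=0.964) (perimeter = 2·12·8.018·sin(180°/12) = 49.80 mm); the cylinder at (6, 2) is not intersected at this z (z outside [-2, 4.5]); the cube at (0, -0.5) is present — its section is the full 5×22 rectangle (perimeter 54.00 mm); Taking the first minus the rest: starting from the cone, the 5×22 cube at (0, -0.5) partially overlaps it — only the 38.88 mm² overlap (of its 110.00 mm²) is removed, clipping the outline — boundary = 64.22 mm. So its perimeter = 64.22 mm. Layer 12 (z = 3): the cone (r1=8.5→r2=8) has section circumradius 8.286 here — a regular 12-gon (perimeter = 2·12·8.286·sin(180°/12) = 51.47 mm); the r=6 cylinder at (6, 2) gives a regular 12-gon of circumradius 6 (constant along its height) (perimeter = 2·12·6.000·sin(180°/12) = 37.27 mm); the cube at (0, -0.5) (footprint 5×22) is included at this height (perimeter 54.00 mm); Taking the first minus the rest: starting from the cone, the r=6 cylinder at (6, 2) partially overlaps it — only the 65.75 mm² overlap (of its 108.00 mm²) is removed, clipping the outline; the 5×22 cube at (0, -0.5) partially overlaps it — only the 8.36 mm² overlap (of its 110.00 mm²) is removed, clipping the outline — boundary = 52.36 mm. So its perimeter = 52.36 mm. Layer 27 is larger (64.22 vs 52.36 mm).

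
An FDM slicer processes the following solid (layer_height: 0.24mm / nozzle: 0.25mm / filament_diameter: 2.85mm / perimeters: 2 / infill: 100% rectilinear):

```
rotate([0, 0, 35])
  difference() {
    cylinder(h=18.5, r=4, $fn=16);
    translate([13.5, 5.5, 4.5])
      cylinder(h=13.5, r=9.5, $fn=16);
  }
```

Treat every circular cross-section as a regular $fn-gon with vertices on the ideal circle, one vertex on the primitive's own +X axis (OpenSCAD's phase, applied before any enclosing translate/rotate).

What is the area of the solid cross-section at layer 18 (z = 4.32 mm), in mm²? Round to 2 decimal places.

At z = 4.32 mm: the r=4 cylinder contributes a regular 16-gon of circumradius 4 (area = (16/2)·4.000²·sin(360°/16) = 48.98 mm²); the cylinder at (13.5, 5.5) does not reach this height (z outside [4.5, 18]); Subtracting the remaining from the first: none of the subtracted shapes is present at this height, so the r=4 cylinder is unchanged — area = 48.98 mm²; (rotated 35° about Z; rotation is an isometry so areas/perimeters/island counts are preserved). Overall, the cross-section is a single solid region. Net area = 48.98 mm².

48.98 mm²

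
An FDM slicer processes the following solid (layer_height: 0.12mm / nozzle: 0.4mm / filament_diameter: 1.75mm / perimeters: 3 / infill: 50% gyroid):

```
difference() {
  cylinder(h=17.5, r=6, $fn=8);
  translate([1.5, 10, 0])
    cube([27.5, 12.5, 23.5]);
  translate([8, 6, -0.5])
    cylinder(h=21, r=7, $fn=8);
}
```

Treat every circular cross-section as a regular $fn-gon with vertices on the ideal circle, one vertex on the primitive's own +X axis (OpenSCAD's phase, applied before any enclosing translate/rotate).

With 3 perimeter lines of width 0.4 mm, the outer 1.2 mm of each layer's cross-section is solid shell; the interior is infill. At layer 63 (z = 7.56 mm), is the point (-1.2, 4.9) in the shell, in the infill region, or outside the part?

At z = 7.56 mm: the r=6 cylinder gives a regular 8-gon of circumradius 6 (constant along its height); the cube at (1.5, 10) is present — its section is the full 27.5×12.5 rectangle; the r=7 cylinder at (8, 6) gives a regular 8-gon of circumradius 7 (constant along its height); Subtracting the remaining from the first: starting from the r=6 cylinder, the 27.5×12.5 cube at (1.5, 10) misses the remaining region (no effect); the r=7 cylinder at (8, 6) partially overlaps it — only the 11.18 mm² overlap (of its 138.59 mm²) is removed, clipping the outline — 1 connected region. Overall, the cross-section is a single solid region. The nearest boundary edge runs (-4.24, 4.24)→(0.00, 6.00); distance from the point to it = 0.56 mm. The point is inside the cross-section, 0.56 mm from the nearest boundary — within the 1.2 mm shell band (3 × 0.4).

shell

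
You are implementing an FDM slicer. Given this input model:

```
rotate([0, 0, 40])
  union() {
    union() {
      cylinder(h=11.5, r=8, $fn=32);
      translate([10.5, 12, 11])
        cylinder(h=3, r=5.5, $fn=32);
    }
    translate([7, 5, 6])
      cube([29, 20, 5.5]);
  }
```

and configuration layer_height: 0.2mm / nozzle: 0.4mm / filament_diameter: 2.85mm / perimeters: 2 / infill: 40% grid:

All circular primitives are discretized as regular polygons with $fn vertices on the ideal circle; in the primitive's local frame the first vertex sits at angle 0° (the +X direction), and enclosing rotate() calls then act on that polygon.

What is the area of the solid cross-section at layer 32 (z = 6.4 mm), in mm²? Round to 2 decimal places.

At z = 6.4 mm: the cylinder: section is a regular 32-gon, circumradius r=8 (area = (32/2)·8.000²·sin(360°/32) = 199.77 mm²); the cylinder at (10.5, 12) does not reach this height (z outside [11, 14]); Merging all regions: only the r=8 cylinder is present, so the union is just that shape — area = 199.77 mm²; the 29×20 cube at (7, 5) contributes its full rectangle (area 580.00 mm²); Combining (union): the 2 present regions are separate (no shared area or edge), so areas and boundary lengths simply add and each stays a separate island — area = 779.77 mm²; (whole slice rotated 40° about Z — lengths, areas and connectivity unchanged). Overall, the cross-section has 2 separate islands. Net area = 779.77 mm².

779.77 mm²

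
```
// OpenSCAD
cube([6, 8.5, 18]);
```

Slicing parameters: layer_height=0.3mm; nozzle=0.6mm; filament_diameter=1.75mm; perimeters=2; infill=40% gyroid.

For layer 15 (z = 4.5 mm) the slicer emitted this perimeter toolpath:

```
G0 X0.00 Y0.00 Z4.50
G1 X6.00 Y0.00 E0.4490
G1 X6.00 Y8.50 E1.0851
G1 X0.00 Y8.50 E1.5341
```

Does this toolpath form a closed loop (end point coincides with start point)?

Start point (G0): (0.00, 0.00). End point (last G1): the path does not return to the start — open.

no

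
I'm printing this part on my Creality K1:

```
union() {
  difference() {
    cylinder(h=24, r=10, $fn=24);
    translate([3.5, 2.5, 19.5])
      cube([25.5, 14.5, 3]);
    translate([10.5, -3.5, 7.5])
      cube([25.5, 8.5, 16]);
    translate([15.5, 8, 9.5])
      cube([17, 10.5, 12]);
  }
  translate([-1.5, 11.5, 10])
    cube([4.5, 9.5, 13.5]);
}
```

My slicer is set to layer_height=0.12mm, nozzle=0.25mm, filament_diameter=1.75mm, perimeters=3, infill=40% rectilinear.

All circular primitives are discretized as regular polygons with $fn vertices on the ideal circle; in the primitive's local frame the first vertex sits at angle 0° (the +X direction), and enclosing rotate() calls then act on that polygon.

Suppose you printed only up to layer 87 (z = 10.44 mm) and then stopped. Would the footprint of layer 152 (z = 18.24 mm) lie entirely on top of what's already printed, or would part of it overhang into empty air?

entirely on top

Compare the two slices. At z = 10.44: the r=10 cylinder gives a regular 24-gon of circumradius 10 (constant along its height) (area = (24/2)·10.000²·sin(360°/24) = 310.58 mm²); the cube at (3.5, 2.5) does not reach this height (z outside [19.5, 22.5]); the cube at (10.5, -3.5) (footprint 25.5×8.5) is included at this height (area 216.75 mm²); the cube at (15.5, 8) (footprint 17×10.5) is included at this height (area 178.50 mm²); Taking the first minus the rest: starting from the r=10 cylinder (310.58 mm²), the 25.5×8.5 cube at (10.5, -3.5) misses the remaining region (no effect); the 17×10.5 cube at (15.5, 8) misses the remaining region (no effect) — area = 310.58 mm²; the 4.5×9.5 cube at (-1.5, 11.5) contributes its full rectangle (area 42.75 mm²); Combining (union): the 2 present regions are separate (no shared area or edge), so areas and boundary lengths simply add and each stays a separate island — area = 353.33 mm². At z = 18.24: the r=10 cylinder contributes a regular 24-gon of circumradius 10 (area = (24/2)·10.000²·sin(360°/24) = 310.58 mm²); the cube at (3.5, 2.5) does not reach this height (z outside [19.5, 22.5]); the cube at (10.5, -3.5) (footprint 25.5×8.5) is included at this height (area 216.75 mm²); the cube at (15.5, 8) (footprint 17×10.5) is included at this height (area 178.50 mm²); Subtracting the remaining from the first: starting from the r=10 cylinder (310.58 mm²), the 25.5×8.5 cube at (10.5, -3.5) misses the remaining region (no effect); the 17×10.5 cube at (15.5, 8) misses the remaining region (no effect) — area = 310.58 mm²; the cube at (-1.5, 11.5) (footprint 4.5×9.5) is included at this height (area 42.75 mm²); Taking the union: the 2 present regions are separate (no shared area or edge), so areas and boundary lengths simply add and each stays a separate island — area = 353.33 mm². Checking containment: the cross-section at z = 18.24 is a subset of the cross-section at z = 10.44.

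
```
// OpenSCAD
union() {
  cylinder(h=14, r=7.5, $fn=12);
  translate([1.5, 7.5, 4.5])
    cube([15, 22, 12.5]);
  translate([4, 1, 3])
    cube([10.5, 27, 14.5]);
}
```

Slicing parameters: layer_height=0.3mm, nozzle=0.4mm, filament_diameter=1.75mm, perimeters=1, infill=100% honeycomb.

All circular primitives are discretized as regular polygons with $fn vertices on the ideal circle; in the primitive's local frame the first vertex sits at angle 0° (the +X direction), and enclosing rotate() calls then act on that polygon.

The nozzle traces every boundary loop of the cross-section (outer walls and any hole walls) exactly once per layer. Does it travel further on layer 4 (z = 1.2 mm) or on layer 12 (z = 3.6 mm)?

Layer 4 (z = 1.2): the r=7.5 cylinder contributes a regular 12-gon of circumradius 7.5 (perimeter = 2·12·7.500·sin(180°/12) = 46.59 mm); the cube at (1.5, 7.5) does not reach this height (z outside [4.5, 17]); the cube at (4, 1) does not reach this height (z outside [3, 17.5]); Taking the union: only the r=7.5 cylinder is present, so the union is just that shape — boundary = 46.59 mm. So its perimeter = 46.59 mm. Layer 12 (z = 3.6): the cylinder: section is a regular 12-gon, circumradius r=7.5 (perimeter = 2·12·7.500·sin(180°/12) = 46.59 mm); the cube at (1.5, 7.5) does not reach this height (z outside [4.5, 17]); the cube at (4, 1) is present — its section is the full 10.5×27 rectangle (perimeter 75.00 mm); Combining (union): the regions partially overlap (shared area 10.99 mm²), so the edge portions inside another operand are dropped and the merged outline is re-measured after clipping — boundary = 106.73 mm. So its perimeter = 106.73 mm. Layer 12 is larger (106.73 vs 46.59 mm).

layer 12 (z = 3.6 mm)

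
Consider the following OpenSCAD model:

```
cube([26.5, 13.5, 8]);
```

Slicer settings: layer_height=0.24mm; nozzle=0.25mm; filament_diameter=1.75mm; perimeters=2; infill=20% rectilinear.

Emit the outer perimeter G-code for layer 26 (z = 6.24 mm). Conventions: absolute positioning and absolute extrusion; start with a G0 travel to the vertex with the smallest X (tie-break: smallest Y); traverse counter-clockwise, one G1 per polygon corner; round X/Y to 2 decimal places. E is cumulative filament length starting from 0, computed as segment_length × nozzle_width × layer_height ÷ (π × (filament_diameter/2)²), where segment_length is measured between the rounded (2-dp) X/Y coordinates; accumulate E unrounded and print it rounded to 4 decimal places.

G0 X0.00 Y0.00 Z6.24
G1 X26.50 Y0.00 E0.6610
G1 X26.50 Y13.50 E0.9978
G1 X0.00 Y13.50 E1.6588
G1 X0.00 Y0.00 E1.9956

At z = 6.24 mm: the 26.5×13.5 cube contributes its full rectangle. The outline is a single polygon with 4 vertices. Extrusion per mm of travel: 0.25 × 0.24 / (π × 0.875²) = 0.024945. Accumulating E over each segment gives final E = 1.9956.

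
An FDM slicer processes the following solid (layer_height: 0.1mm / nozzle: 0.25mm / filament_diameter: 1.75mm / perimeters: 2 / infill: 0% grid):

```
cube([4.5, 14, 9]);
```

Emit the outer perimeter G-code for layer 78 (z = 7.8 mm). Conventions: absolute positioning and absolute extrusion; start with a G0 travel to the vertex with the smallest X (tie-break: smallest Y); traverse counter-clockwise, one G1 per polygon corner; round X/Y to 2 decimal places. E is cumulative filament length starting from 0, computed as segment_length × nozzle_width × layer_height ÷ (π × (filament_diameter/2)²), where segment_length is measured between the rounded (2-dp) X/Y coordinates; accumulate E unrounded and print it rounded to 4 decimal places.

G0 X0.00 Y0.00 Z7.80
G1 X4.50 Y0.00 E0.0468
G1 X4.50 Y14.00 E0.1923
G1 X0.00 Y14.00 E0.2391
G1 X0.00 Y0.00 E0.3846

At z = 7.8 mm: the 4.5×14 cube contributes its full rectangle. The outline is a single polygon with 4 vertices. Extrusion per mm of travel: 0.25 × 0.1 / (π × 0.875²) = 0.010394. Accumulating E over each segment gives final E = 0.3846.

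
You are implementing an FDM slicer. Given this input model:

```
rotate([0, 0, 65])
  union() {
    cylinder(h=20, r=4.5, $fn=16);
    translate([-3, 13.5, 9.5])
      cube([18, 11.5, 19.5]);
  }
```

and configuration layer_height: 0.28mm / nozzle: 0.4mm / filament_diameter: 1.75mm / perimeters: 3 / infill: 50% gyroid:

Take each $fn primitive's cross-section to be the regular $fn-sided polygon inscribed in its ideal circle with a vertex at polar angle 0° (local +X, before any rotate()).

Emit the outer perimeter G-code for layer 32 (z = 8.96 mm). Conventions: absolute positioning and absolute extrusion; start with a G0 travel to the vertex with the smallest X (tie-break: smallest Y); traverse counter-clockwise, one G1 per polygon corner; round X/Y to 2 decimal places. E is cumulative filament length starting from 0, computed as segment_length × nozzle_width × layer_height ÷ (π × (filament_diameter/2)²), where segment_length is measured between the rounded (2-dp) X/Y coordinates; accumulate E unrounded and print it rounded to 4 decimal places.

G0 X-4.50 Y0.20 Z8.96
G1 X-4.23 Y-1.54 E0.0820
G1 X-3.32 Y-3.04 E0.1637
G1 X-1.90 Y-4.08 E0.2456
G1 X-0.20 Y-4.50 E0.3272
G1 X1.54 Y-4.23 E0.4092
G1 X3.04 Y-3.32 E0.4909
G1 X4.08 Y-1.90 E0.5728
G1 X4.50 Y-0.20 E0.6544
G1 X4.23 Y1.54 E0.7364
G1 X3.32 Y3.04 E0.8181
G1 X1.90 Y4.08 E0.9000
G1 X0.20 Y4.50 E0.9816
G1 X-1.54 Y4.23 E1.0635
G1 X-3.04 Y3.32 E1.1452
G1 X-4.08 Y1.90 E1.2272
G1 X-4.50 Y0.20 E1.3087

At z = 8.96 mm: the r=4.5 cylinder gives a regular 16-gon of circumradius 4.5 (constant along its height); the cube at (-3, 13.5) is not intersected at this z (z outside [9.5, 29]); Merging all regions: only the r=4.5 cylinder is present, so the union is just that shape — 1 connected region; (rotated 65° about Z; rotation is an isometry so areas/perimeters/island counts are preserved). The outline is a single polygon with 16 vertices. Extrusion per mm of travel: 0.4 × 0.28 / (π × 0.875²) = 0.046564. Accumulating E over each segment gives final E = 1.3087.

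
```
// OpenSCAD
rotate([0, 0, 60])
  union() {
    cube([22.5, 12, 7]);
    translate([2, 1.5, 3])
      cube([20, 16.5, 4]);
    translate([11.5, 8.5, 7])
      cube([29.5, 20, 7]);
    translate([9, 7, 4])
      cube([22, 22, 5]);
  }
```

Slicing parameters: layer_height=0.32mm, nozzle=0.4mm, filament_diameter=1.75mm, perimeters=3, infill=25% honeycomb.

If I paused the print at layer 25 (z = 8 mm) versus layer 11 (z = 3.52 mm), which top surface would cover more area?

layer 25 (z = 8 mm)

Layer 25 (z = 8): the cube is absent (z outside [0, 7]); the cube at (2, 1.5) is not intersected at this z (z outside [3, 7]); the cube at (11.5, 8.5) (footprint 29.5×20) is included at this height (area 590.00 mm²); the cube at (9, 7) (footprint 22×22) is included at this height (area 484.00 mm²); Merging all regions: the regions partially overlap — summed areas 1074.00 mm² minus the doubly-counted overlap 390.00 mm² gives 684.00 mm² — area = 684.00 mm²; (rotated 60° about Z; rotation is an isometry so areas/perimeters/island counts are preserved). So its area = 684.00 mm². Layer 11 (z = 3.52): the cube (footprint 22.5×12) is included at this height (area 270.00 mm²); the cube at (2, 1.5) is present — its section is the full 20×16.5 rectangle (area 330.00 mm²); the cube at (11.5, 8.5) is absent (z outside [7, 14]); the cube at (9, 7) is not intersected at this z (z outside [4, 9]); Combining (union): the regions partially overlap — summed areas 600.00 mm² minus the doubly-counted overlap 210.00 mm² gives 390.00 mm² — area = 390.00 mm²; (whole slice rotated 60° about Z — lengths, areas and connectivity unchanged). So its area = 390.00 mm². Layer 25 is larger (684.00 vs 390.00 mm²).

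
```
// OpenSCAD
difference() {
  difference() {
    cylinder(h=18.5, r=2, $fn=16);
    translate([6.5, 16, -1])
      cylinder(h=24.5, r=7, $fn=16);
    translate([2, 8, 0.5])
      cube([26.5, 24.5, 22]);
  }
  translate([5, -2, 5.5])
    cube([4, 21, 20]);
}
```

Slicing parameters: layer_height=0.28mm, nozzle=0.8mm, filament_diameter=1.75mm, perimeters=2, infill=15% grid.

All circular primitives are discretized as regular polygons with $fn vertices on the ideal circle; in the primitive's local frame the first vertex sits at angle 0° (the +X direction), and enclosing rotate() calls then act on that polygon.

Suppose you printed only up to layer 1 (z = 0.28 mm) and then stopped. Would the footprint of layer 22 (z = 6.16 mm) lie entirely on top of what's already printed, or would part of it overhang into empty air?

entirely on top

Compare the two slices. At z = 0.28: the cylinder: section is a regular 16-gon, circumradius r=2 (area = (16/2)·2.000²·sin(360°/16) = 12.25 mm²); the r=7 cylinder at (6.5, 16) contributes a regular 16-gon of circumradius 7 (area = (16/2)·7.000²·sin(360°/16) = 150.01 mm²); the cube at (2, 8) is not intersected at this z (z outside [0.5, 22.5]); Subtracting the remaining from the first: starting from the r=2 cylinder (12.25 mm²), the r=7 cylinder at (6.5, 16) misses the remaining region (no effect) — area = 12.25 mm²; the cube at (5, -2) is absent (z outside [5.5, 25.5]); After the difference (first − rest): none of the subtracted shapes is present at this height, so that combined region is unchanged — area = 12.25 mm². At z = 6.16: the r=2 cylinder contributes a regular 16-gon of circumradius 2 (area = (16/2)·2.000²·sin(360°/16) = 12.25 mm²); the r=7 cylinder at (6.5, 16) contributes a regular 16-gon of circumradius 7 (area = (16/2)·7.000²·sin(360°/16) = 150.01 mm²); the cube at (2, 8) is present — its section is the full 26.5×24.5 rectangle (area 649.25 mm²); Taking the first minus the rest: starting from the r=2 cylinder (12.25 mm²), the r=7 cylinder at (6.5, 16) misses the remaining region (no effect); the 26.5×24.5 cube at (2, 8) misses the remaining region (no effect) — area = 12.25 mm²; the cube at (5, -2) is present — its section is the full 4×21 rectangle (area 84.00 mm²); Subtracting the remaining from the first: starting from the result so far (12.25 mm²), the 4×21 cube at (5, -2) misses the remaining region (no effect) — area = 12.25 mm². Checking containment: the cross-section at z = 6.16 is a subset of the cross-section at z = 0.28.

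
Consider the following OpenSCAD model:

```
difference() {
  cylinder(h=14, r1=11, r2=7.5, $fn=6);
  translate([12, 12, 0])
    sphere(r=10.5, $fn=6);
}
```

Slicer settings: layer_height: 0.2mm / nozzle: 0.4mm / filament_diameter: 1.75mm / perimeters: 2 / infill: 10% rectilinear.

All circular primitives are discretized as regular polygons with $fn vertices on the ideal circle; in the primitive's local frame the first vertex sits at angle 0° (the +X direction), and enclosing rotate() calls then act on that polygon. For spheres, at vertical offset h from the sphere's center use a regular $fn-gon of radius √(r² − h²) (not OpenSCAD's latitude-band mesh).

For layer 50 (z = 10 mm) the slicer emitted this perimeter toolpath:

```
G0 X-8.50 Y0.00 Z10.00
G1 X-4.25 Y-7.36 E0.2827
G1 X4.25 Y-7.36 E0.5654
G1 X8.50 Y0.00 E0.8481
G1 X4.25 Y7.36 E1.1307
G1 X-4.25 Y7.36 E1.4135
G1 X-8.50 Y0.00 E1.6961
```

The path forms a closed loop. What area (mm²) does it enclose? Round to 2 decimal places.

187.68 mm²

Apply the shoelace formula to the sequence of (X, Y) vertices; enclosed area = 187.68 mm².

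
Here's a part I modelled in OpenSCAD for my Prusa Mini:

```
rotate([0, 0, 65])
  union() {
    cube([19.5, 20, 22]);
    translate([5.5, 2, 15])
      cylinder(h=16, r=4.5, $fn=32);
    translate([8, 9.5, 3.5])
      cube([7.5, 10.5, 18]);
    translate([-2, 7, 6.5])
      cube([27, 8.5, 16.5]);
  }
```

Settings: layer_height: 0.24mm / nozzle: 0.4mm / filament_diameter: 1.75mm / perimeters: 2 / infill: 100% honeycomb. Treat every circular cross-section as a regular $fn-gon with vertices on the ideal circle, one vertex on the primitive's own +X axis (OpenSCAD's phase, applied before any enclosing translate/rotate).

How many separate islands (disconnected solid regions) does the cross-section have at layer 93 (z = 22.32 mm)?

2

At z = 22.32 mm: the cube is not intersected at this z (z outside [0, 22]); the cylinder at (5.5, 2): section is a regular 32-gon, circumradius r=4.5; the cube at (8, 9.5) does not reach this height (z outside [3.5, 21.5]); the cube at (-2, 7) (footprint 27×8.5) is included at this height; Taking the union: the 2 present regions are separate (no shared area or edge), so areas and boundary lengths simply add and each stays a separate island — 2 connected regions; (whole slice rotated 65° about Z — lengths, areas and connectivity unchanged). Overall, the cross-section has 2 separate islands. Island count = 2.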